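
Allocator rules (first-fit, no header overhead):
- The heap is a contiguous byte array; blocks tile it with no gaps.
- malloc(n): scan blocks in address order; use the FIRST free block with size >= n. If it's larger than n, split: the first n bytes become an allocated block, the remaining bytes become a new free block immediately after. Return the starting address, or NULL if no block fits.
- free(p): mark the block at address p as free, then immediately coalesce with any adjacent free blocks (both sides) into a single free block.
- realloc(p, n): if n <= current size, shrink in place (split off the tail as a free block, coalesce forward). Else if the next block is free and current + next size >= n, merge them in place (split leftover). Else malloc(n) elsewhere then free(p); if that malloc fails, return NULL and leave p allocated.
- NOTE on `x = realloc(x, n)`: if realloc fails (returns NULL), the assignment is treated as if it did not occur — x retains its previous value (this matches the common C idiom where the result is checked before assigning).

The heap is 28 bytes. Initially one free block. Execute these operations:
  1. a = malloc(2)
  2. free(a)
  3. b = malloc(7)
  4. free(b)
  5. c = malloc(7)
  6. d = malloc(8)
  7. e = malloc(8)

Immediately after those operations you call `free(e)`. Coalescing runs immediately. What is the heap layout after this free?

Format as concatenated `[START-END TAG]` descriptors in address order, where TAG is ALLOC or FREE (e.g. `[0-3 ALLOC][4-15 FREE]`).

Answer: [0-6 ALLOC][7-14 ALLOC][15-27 FREE]

Derivation:
Op 1: a = malloc(2) -> a = 0; heap: [0-1 ALLOC][2-27 FREE]
Op 2: free(a) -> (freed a); heap: [0-27 FREE]
Op 3: b = malloc(7) -> b = 0; heap: [0-6 ALLOC][7-27 FREE]
Op 4: free(b) -> (freed b); heap: [0-27 FREE]
Op 5: c = malloc(7) -> c = 0; heap: [0-6 ALLOC][7-27 FREE]
Op 6: d = malloc(8) -> d = 7; heap: [0-6 ALLOC][7-14 ALLOC][15-27 FREE]
Op 7: e = malloc(8) -> e = 15; heap: [0-6 ALLOC][7-14 ALLOC][15-22 ALLOC][23-27 FREE]
free(e): e = 15 -> block [15-22 ALLOC]; mark free, coalesce with adjacent free neighbors -> [0-6 ALLOC][7-14 ALLOC][15-27 FREE]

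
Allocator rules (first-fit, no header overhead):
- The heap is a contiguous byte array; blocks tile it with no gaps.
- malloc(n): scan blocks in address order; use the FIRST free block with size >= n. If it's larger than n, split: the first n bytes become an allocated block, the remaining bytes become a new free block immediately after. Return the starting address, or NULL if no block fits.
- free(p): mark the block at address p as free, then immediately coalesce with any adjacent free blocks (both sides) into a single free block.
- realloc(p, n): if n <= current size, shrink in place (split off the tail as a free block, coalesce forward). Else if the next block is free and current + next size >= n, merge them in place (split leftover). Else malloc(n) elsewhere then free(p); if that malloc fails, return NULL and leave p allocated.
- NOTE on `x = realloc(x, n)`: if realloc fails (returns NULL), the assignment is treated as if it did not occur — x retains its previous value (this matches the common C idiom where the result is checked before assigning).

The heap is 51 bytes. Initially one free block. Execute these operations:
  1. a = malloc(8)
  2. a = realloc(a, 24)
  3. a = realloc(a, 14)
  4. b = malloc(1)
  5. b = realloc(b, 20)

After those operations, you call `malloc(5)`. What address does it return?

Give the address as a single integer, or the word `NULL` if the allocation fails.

Answer: 34

Derivation:
Op 1: a = malloc(8) -> a = 0; heap: [0-7 ALLOC][8-50 FREE]
Op 2: a = realloc(a, 24) -> a = 0; heap: [0-23 ALLOC][24-50 FREE]
Op 3: a = realloc(a, 14) -> a = 0; heap: [0-13 ALLOC][14-50 FREE]
Op 4: b = malloc(1) -> b = 14; heap: [0-13 ALLOC][14-14 ALLOC][15-50 FREE]
Op 5: b = realloc(b, 20) -> b = 14; heap: [0-13 ALLOC][14-33 ALLOC][34-50 FREE]
malloc(5): first-fit scan over [0-13 ALLOC][14-33 ALLOC][34-50 FREE] -> 34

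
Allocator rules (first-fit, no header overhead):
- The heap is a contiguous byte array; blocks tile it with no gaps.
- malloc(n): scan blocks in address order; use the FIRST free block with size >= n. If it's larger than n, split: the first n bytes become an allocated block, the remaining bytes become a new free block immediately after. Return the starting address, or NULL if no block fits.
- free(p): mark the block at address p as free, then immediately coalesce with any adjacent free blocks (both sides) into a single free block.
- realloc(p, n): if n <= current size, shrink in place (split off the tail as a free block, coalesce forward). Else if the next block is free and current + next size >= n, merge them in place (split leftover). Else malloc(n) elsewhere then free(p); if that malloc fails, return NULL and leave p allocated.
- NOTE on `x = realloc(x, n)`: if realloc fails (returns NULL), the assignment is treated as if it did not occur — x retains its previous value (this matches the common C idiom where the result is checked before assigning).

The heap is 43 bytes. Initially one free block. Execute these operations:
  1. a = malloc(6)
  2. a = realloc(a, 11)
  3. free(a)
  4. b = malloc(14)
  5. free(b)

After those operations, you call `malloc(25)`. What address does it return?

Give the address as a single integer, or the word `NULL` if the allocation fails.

Op 1: a = malloc(6) -> a = 0; heap: [0-5 ALLOC][6-42 FREE]
Op 2: a = realloc(a, 11) -> a = 0; heap: [0-10 ALLOC][11-42 FREE]
Op 3: free(a) -> (freed a); heap: [0-42 FREE]
Op 4: b = malloc(14) -> b = 0; heap: [0-13 ALLOC][14-42 FREE]
Op 5: free(b) -> (freed b); heap: [0-42 FREE]
malloc(25): first-fit scan over [0-42 FREE] -> 0

Answer: 0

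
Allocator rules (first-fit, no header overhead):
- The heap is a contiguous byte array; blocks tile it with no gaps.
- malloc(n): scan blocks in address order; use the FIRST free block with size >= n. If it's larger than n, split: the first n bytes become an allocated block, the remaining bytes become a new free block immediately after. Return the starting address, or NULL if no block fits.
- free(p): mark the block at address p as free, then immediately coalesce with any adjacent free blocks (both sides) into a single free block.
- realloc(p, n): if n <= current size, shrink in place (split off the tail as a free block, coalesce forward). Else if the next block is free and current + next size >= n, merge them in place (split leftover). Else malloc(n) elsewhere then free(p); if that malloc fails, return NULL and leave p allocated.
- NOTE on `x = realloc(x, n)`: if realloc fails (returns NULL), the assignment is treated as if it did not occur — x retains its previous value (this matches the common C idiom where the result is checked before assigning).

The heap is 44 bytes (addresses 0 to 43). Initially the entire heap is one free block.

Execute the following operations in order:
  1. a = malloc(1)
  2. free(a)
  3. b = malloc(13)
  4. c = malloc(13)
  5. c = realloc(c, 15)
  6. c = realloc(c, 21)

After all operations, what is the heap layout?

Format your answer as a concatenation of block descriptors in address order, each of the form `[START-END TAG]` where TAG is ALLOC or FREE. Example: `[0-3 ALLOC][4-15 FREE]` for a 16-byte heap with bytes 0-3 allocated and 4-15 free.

Op 1: a = malloc(1) -> a = 0; heap: [0-0 ALLOC][1-43 FREE]
Op 2: free(a) -> (freed a); heap: [0-43 FREE]
Op 3: b = malloc(13) -> b = 0; heap: [0-12 ALLOC][13-43 FREE]
Op 4: c = malloc(13) -> c = 13; heap: [0-12 ALLOC][13-25 ALLOC][26-43 FREE]
Op 5: c = realloc(c, 15) -> c = 13; heap: [0-12 ALLOC][13-27 ALLOC][28-43 FREE]
Op 6: c = realloc(c, 21) -> c = 13; heap: [0-12 ALLOC][13-33 ALLOC][34-43 FREE]

Answer: [0-12 ALLOC][13-33 ALLOC][34-43 FREE]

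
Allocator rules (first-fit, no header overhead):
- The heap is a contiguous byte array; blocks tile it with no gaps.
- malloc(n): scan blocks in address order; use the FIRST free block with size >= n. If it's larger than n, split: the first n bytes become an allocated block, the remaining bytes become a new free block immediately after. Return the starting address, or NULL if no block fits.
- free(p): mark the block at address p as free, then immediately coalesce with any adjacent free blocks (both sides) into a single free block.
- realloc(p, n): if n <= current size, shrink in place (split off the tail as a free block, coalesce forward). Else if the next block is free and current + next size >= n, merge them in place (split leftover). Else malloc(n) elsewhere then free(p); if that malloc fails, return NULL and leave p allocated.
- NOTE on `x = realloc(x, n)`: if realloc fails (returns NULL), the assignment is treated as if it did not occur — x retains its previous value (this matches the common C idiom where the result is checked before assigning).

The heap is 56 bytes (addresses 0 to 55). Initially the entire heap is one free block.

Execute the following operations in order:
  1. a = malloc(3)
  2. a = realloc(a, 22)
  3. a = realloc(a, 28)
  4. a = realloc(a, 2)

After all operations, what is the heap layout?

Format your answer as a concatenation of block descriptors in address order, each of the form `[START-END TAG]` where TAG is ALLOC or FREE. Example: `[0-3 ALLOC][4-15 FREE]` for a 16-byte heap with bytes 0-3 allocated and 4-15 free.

Answer: [0-1 ALLOC][2-55 FREE]

Derivation:
Op 1: a = malloc(3) -> a = 0; heap: [0-2 ALLOC][3-55 FREE]
Op 2: a = realloc(a, 22) -> a = 0; heap: [0-21 ALLOC][22-55 FREE]
Op 3: a = realloc(a, 28) -> a = 0; heap: [0-27 ALLOC][28-55 FREE]
Op 4: a = realloc(a, 2) -> a = 0; heap: [0-1 ALLOC][2-55 FREE]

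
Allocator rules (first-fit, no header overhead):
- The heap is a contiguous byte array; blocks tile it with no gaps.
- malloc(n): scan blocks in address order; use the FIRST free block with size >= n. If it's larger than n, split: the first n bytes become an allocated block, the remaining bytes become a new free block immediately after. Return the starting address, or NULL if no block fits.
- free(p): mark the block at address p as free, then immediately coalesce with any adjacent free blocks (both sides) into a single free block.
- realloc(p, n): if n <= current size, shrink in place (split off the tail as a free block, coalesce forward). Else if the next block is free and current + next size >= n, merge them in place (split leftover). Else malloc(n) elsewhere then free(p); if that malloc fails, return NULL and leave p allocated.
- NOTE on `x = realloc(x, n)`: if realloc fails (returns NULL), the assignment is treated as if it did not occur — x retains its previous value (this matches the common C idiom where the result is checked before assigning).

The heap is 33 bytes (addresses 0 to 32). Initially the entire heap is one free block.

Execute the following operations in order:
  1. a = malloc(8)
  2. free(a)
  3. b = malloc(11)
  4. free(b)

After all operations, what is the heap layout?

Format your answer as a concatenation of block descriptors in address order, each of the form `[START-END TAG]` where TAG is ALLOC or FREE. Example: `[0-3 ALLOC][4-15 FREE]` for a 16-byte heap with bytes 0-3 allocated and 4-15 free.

Answer: [0-32 FREE]

Derivation:
Op 1: a = malloc(8) -> a = 0; heap: [0-7 ALLOC][8-32 FREE]
Op 2: free(a) -> (freed a); heap: [0-32 FREE]
Op 3: b = malloc(11) -> b = 0; heap: [0-10 ALLOC][11-32 FREE]
Op 4: free(b) -> (freed b); heap: [0-32 FREE]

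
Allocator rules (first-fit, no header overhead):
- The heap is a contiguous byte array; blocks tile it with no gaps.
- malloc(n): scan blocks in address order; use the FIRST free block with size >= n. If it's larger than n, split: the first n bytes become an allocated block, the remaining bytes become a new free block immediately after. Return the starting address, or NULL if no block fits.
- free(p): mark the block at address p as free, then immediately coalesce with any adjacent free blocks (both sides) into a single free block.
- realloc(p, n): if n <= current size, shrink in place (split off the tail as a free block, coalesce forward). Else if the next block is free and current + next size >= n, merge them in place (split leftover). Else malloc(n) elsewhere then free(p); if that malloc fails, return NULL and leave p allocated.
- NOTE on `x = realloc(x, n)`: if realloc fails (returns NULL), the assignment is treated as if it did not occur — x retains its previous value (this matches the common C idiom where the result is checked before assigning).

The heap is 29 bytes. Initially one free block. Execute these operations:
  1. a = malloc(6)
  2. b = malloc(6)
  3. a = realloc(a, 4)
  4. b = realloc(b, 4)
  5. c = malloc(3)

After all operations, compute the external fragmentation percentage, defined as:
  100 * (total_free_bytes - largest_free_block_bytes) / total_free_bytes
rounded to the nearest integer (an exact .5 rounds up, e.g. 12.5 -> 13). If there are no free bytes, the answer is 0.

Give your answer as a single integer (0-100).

Answer: 11

Derivation:
Op 1: a = malloc(6) -> a = 0; heap: [0-5 ALLOC][6-28 FREE]
Op 2: b = malloc(6) -> b = 6; heap: [0-5 ALLOC][6-11 ALLOC][12-28 FREE]
Op 3: a = realloc(a, 4) -> a = 0; heap: [0-3 ALLOC][4-5 FREE][6-11 ALLOC][12-28 FREE]
Op 4: b = realloc(b, 4) -> b = 6; heap: [0-3 ALLOC][4-5 FREE][6-9 ALLOC][10-28 FREE]
Op 5: c = malloc(3) -> c = 10; heap: [0-3 ALLOC][4-5 FREE][6-9 ALLOC][10-12 ALLOC][13-28 FREE]
Free blocks: [2 16] total_free=18 largest=16 -> 100*(18-16)/18 = 200/18 ≈ 11.111 -> rounds to 11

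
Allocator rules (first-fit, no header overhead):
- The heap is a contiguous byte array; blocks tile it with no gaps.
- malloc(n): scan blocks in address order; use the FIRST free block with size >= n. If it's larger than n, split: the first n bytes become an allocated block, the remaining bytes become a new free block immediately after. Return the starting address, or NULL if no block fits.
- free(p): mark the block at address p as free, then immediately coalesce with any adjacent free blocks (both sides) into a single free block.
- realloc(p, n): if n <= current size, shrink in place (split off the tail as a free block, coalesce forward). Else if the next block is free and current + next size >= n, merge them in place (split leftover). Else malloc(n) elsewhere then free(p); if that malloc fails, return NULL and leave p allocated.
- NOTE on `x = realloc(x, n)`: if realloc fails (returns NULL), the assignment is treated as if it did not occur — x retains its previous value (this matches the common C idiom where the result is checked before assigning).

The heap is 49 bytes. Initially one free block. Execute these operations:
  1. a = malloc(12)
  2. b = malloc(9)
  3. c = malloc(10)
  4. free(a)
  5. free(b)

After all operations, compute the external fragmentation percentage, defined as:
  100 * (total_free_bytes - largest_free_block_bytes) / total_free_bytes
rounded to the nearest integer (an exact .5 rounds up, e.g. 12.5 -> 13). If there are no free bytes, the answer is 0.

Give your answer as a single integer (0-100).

Answer: 46

Derivation:
Op 1: a = malloc(12) -> a = 0; heap: [0-11 ALLOC][12-48 FREE]
Op 2: b = malloc(9) -> b = 12; heap: [0-11 ALLOC][12-20 ALLOC][21-48 FREE]
Op 3: c = malloc(10) -> c = 21; heap: [0-11 ALLOC][12-20 ALLOC][21-30 ALLOC][31-48 FREE]
Op 4: free(a) -> (freed a); heap: [0-11 FREE][12-20 ALLOC][21-30 ALLOC][31-48 FREE]
Op 5: free(b) -> (freed b); heap: [0-20 FREE][21-30 ALLOC][31-48 FREE]
Free blocks: [21 18] total_free=39 largest=21 -> 100*(39-21)/39 = 1800/39 ≈ 46.154 -> rounds to 46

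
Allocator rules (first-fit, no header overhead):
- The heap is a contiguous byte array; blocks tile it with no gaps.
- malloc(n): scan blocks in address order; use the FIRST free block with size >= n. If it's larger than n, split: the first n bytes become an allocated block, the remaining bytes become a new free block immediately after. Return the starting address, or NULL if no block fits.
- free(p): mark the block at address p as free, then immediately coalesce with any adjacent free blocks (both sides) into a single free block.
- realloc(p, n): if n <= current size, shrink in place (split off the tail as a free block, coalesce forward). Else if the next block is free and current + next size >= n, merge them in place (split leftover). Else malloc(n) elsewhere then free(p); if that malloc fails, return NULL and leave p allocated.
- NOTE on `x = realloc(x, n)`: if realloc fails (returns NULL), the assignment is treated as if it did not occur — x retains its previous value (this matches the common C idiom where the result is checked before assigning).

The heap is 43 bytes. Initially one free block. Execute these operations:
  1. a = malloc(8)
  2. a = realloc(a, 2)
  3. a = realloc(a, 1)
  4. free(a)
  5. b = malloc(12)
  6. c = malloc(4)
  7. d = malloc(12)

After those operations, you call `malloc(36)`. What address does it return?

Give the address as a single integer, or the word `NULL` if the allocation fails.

Op 1: a = malloc(8) -> a = 0; heap: [0-7 ALLOC][8-42 FREE]
Op 2: a = realloc(a, 2) -> a = 0; heap: [0-1 ALLOC][2-42 FREE]
Op 3: a = realloc(a, 1) -> a = 0; heap: [0-0 ALLOC][1-42 FREE]
Op 4: free(a) -> (freed a); heap: [0-42 FREE]
Op 5: b = malloc(12) -> b = 0; heap: [0-11 ALLOC][12-42 FREE]
Op 6: c = malloc(4) -> c = 12; heap: [0-11 ALLOC][12-15 ALLOC][16-42 FREE]
Op 7: d = malloc(12) -> d = 16; heap: [0-11 ALLOC][12-15 ALLOC][16-27 ALLOC][28-42 FREE]
malloc(36): first-fit scan over [0-11 ALLOC][12-15 ALLOC][16-27 ALLOC][28-42 FREE] -> NULL

Answer: NULL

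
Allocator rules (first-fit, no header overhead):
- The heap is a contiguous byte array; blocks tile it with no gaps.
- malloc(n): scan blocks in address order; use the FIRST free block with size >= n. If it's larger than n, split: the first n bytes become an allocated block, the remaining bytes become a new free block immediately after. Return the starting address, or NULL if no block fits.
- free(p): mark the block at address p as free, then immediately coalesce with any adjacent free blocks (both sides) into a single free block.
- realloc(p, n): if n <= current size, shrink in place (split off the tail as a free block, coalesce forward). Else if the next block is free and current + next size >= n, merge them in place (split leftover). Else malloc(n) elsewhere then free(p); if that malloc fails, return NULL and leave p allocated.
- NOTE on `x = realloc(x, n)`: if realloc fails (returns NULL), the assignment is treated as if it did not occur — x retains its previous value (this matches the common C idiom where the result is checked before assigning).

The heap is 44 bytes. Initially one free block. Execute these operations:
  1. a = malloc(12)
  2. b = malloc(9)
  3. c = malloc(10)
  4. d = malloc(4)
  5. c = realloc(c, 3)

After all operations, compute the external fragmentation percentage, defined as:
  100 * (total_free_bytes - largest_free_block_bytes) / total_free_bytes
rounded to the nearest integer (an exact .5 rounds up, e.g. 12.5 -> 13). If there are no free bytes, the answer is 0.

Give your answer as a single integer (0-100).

Op 1: a = malloc(12) -> a = 0; heap: [0-11 ALLOC][12-43 FREE]
Op 2: b = malloc(9) -> b = 12; heap: [0-11 ALLOC][12-20 ALLOC][21-43 FREE]
Op 3: c = malloc(10) -> c = 21; heap: [0-11 ALLOC][12-20 ALLOC][21-30 ALLOC][31-43 FREE]
Op 4: d = malloc(4) -> d = 31; heap: [0-11 ALLOC][12-20 ALLOC][21-30 ALLOC][31-34 ALLOC][35-43 FREE]
Op 5: c = realloc(c, 3) -> c = 21; heap: [0-11 ALLOC][12-20 ALLOC][21-23 ALLOC][24-30 FREE][31-34 ALLOC][35-43 FREE]
Free blocks: [7 9] total_free=16 largest=9 -> 100*(16-9)/16 = 700/16 = 43.75 -> rounds to 44

Answer: 44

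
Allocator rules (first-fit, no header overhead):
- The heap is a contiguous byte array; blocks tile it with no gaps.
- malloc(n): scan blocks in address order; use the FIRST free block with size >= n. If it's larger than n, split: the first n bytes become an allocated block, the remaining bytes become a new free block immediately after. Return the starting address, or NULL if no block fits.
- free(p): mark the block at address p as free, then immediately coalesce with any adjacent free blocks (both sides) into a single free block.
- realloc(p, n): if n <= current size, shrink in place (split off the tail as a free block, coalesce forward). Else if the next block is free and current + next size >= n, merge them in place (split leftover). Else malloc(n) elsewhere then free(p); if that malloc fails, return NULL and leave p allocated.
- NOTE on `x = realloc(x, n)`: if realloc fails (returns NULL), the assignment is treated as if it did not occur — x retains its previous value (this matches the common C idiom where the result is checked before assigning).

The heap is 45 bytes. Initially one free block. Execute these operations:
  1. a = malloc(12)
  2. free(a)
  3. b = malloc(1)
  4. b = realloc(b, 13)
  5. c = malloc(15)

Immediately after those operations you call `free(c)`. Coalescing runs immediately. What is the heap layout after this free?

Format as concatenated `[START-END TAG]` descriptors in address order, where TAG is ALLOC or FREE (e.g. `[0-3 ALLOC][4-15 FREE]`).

Op 1: a = malloc(12) -> a = 0; heap: [0-11 ALLOC][12-44 FREE]
Op 2: free(a) -> (freed a); heap: [0-44 FREE]
Op 3: b = malloc(1) -> b = 0; heap: [0-0 ALLOC][1-44 FREE]
Op 4: b = realloc(b, 13) -> b = 0; heap: [0-12 ALLOC][13-44 FREE]
Op 5: c = malloc(15) -> c = 13; heap: [0-12 ALLOC][13-27 ALLOC][28-44 FREE]
free(c): c = 13 -> block [13-27 ALLOC]; mark free, coalesce with adjacent free neighbors -> [0-12 ALLOC][13-44 FREE]

Answer: [0-12 ALLOC][13-44 FREE]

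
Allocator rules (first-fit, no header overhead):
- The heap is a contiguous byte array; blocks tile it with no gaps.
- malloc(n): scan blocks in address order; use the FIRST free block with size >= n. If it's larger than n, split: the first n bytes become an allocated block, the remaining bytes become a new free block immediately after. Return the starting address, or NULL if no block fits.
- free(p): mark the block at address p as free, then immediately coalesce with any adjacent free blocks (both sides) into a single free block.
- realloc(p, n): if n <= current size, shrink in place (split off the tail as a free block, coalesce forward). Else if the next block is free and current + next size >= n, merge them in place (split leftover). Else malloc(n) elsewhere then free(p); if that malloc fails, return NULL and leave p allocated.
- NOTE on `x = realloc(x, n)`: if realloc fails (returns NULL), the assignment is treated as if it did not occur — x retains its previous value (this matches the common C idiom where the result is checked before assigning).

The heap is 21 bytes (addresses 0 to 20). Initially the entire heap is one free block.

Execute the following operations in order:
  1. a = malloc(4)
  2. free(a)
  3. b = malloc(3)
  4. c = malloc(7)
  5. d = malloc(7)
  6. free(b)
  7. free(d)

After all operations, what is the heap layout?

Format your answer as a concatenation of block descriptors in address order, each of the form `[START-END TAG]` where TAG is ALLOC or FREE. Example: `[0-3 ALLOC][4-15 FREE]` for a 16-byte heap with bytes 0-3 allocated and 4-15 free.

Op 1: a = malloc(4) -> a = 0; heap: [0-3 ALLOC][4-20 FREE]
Op 2: free(a) -> (freed a); heap: [0-20 FREE]
Op 3: b = malloc(3) -> b = 0; heap: [0-2 ALLOC][3-20 FREE]
Op 4: c = malloc(7) -> c = 3; heap: [0-2 ALLOC][3-9 ALLOC][10-20 FREE]
Op 5: d = malloc(7) -> d = 10; heap: [0-2 ALLOC][3-9 ALLOC][10-16 ALLOC][17-20 FREE]
Op 6: free(b) -> (freed b); heap: [0-2 FREE][3-9 ALLOC][10-16 ALLOC][17-20 FREE]
Op 7: free(d) -> (freed d); heap: [0-2 FREE][3-9 ALLOC][10-20 FREE]

Answer: [0-2 FREE][3-9 ALLOC][10-20 FREE]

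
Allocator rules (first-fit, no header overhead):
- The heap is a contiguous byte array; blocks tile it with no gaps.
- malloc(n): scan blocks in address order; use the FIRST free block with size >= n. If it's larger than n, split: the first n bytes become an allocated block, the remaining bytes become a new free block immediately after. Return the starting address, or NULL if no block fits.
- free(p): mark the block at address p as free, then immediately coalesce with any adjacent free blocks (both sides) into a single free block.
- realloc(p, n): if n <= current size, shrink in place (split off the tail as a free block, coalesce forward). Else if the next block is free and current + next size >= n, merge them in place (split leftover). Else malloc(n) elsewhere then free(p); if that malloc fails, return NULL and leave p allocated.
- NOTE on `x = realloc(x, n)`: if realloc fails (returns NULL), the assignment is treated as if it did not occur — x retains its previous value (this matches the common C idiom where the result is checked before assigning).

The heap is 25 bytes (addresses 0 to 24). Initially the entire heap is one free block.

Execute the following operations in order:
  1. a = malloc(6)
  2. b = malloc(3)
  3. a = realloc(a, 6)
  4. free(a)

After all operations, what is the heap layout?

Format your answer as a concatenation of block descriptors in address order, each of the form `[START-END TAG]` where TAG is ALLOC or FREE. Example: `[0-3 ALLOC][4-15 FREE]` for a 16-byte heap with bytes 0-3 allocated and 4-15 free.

Answer: [0-5 FREE][6-8 ALLOC][9-24 FREE]

Derivation:
Op 1: a = malloc(6) -> a = 0; heap: [0-5 ALLOC][6-24 FREE]
Op 2: b = malloc(3) -> b = 6; heap: [0-5 ALLOC][6-8 ALLOC][9-24 FREE]
Op 3: a = realloc(a, 6) -> a = 0; heap: [0-5 ALLOC][6-8 ALLOC][9-24 FREE]
Op 4: free(a) -> (freed a); heap: [0-5 FREE][6-8 ALLOC][9-24 FREE]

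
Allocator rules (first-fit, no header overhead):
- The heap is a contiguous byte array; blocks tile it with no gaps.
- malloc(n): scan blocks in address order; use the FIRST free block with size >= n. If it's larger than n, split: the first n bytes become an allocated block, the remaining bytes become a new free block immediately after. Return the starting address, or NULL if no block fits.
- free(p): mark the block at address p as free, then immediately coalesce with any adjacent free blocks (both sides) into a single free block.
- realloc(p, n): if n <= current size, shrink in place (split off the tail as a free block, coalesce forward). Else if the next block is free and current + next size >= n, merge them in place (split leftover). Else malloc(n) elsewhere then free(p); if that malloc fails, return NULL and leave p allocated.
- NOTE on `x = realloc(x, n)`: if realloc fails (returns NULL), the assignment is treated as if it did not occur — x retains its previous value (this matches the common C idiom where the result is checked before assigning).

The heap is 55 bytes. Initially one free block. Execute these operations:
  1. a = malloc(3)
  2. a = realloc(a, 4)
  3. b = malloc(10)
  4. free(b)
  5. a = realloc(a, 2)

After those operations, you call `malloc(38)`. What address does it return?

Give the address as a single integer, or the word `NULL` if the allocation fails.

Answer: 2

Derivation:
Op 1: a = malloc(3) -> a = 0; heap: [0-2 ALLOC][3-54 FREE]
Op 2: a = realloc(a, 4) -> a = 0; heap: [0-3 ALLOC][4-54 FREE]
Op 3: b = malloc(10) -> b = 4; heap: [0-3 ALLOC][4-13 ALLOC][14-54 FREE]
Op 4: free(b) -> (freed b); heap: [0-3 ALLOC][4-54 FREE]
Op 5: a = realloc(a, 2) -> a = 0; heap: [0-1 ALLOC][2-54 FREE]
malloc(38): first-fit scan over [0-1 ALLOC][2-54 FREE] -> 2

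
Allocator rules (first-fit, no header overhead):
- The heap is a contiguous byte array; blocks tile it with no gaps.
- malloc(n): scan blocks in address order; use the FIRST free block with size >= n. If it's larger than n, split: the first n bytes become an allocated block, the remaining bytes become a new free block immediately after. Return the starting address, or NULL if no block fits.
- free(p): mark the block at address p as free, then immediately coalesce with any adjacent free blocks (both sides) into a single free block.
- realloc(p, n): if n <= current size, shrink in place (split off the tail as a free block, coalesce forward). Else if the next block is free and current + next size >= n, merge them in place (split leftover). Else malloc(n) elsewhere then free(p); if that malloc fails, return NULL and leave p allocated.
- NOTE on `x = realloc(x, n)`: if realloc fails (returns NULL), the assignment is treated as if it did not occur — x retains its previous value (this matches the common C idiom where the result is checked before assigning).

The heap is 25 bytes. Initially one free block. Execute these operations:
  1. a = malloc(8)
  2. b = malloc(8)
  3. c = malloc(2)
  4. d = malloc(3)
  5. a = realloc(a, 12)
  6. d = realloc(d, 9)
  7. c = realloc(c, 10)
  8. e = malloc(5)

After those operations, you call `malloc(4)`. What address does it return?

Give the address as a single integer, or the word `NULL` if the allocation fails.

Answer: 21

Derivation:
Op 1: a = malloc(8) -> a = 0; heap: [0-7 ALLOC][8-24 FREE]
Op 2: b = malloc(8) -> b = 8; heap: [0-7 ALLOC][8-15 ALLOC][16-24 FREE]
Op 3: c = malloc(2) -> c = 16; heap: [0-7 ALLOC][8-15 ALLOC][16-17 ALLOC][18-24 FREE]
Op 4: d = malloc(3) -> d = 18; heap: [0-7 ALLOC][8-15 ALLOC][16-17 ALLOC][18-20 ALLOC][21-24 FREE]
Op 5: a = realloc(a, 12) -> NULL (a unchanged); heap: [0-7 ALLOC][8-15 ALLOC][16-17 ALLOC][18-20 ALLOC][21-24 FREE]
Op 6: d = realloc(d, 9) -> NULL (d unchanged); heap: [0-7 ALLOC][8-15 ALLOC][16-17 ALLOC][18-20 ALLOC][21-24 FREE]
Op 7: c = realloc(c, 10) -> NULL (c unchanged); heap: [0-7 ALLOC][8-15 ALLOC][16-17 ALLOC][18-20 ALLOC][21-24 FREE]
Op 8: e = malloc(5) -> e = NULL; heap: [0-7 ALLOC][8-15 ALLOC][16-17 ALLOC][18-20 ALLOC][21-24 FREE]
malloc(4): first-fit scan over [0-7 ALLOC][8-15 ALLOC][16-17 ALLOC][18-20 ALLOC][21-24 FREE] -> 21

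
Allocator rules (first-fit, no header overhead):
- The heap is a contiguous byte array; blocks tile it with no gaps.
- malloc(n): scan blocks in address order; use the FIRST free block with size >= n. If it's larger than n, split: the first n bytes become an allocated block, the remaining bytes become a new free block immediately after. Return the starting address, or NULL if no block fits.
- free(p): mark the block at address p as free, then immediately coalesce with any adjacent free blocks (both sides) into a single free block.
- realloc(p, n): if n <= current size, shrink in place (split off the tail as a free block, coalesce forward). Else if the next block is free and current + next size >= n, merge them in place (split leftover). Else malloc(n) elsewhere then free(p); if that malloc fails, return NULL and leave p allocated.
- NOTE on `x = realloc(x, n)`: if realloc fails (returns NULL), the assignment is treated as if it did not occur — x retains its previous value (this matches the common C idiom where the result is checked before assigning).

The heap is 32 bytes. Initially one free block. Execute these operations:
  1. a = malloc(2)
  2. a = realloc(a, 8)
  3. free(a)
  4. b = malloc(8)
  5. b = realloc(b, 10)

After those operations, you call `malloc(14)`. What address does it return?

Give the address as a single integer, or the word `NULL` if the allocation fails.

Answer: 10

Derivation:
Op 1: a = malloc(2) -> a = 0; heap: [0-1 ALLOC][2-31 FREE]
Op 2: a = realloc(a, 8) -> a = 0; heap: [0-7 ALLOC][8-31 FREE]
Op 3: free(a) -> (freed a); heap: [0-31 FREE]
Op 4: b = malloc(8) -> b = 0; heap: [0-7 ALLOC][8-31 FREE]
Op 5: b = realloc(b, 10) -> b = 0; heap: [0-9 ALLOC][10-31 FREE]
malloc(14): first-fit scan over [0-9 ALLOC][10-31 FREE] -> 10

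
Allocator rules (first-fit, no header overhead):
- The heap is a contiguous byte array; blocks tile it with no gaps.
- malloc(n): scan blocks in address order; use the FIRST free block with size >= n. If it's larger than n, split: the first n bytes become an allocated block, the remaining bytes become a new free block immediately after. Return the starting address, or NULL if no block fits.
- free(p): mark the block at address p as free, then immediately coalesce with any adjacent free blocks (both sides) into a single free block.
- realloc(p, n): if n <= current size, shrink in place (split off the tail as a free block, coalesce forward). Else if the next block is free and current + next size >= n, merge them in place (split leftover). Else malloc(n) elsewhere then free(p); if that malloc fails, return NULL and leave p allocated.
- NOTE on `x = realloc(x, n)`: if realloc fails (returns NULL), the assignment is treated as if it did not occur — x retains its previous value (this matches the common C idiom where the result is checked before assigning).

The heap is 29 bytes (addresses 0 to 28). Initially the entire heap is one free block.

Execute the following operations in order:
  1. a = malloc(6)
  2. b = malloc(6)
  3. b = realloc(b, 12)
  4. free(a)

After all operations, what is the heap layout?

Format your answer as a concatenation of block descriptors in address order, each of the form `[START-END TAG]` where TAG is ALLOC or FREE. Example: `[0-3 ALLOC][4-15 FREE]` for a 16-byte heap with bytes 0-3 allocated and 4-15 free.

Answer: [0-5 FREE][6-17 ALLOC][18-28 FREE]

Derivation:
Op 1: a = malloc(6) -> a = 0; heap: [0-5 ALLOC][6-28 FREE]
Op 2: b = malloc(6) -> b = 6; heap: [0-5 ALLOC][6-11 ALLOC][12-28 FREE]
Op 3: b = realloc(b, 12) -> b = 6; heap: [0-5 ALLOC][6-17 ALLOC][18-28 FREE]
Op 4: free(a) -> (freed a); heap: [0-5 FREE][6-17 ALLOC][18-28 FREE]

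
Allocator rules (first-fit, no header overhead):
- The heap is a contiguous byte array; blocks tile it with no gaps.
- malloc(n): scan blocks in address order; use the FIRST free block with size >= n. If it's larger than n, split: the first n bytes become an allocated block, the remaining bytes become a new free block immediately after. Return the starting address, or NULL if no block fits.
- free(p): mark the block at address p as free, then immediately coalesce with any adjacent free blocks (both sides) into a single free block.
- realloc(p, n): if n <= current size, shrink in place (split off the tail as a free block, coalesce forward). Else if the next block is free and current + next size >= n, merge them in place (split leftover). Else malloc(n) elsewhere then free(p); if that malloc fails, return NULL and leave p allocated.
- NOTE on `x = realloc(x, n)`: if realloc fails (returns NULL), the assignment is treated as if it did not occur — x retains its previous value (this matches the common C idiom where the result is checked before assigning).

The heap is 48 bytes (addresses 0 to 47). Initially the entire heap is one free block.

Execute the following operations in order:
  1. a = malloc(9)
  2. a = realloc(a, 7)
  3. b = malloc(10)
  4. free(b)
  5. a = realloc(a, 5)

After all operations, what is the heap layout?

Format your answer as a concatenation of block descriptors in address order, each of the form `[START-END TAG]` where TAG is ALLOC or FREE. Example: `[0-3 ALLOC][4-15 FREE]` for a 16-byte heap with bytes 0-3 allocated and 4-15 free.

Answer: [0-4 ALLOC][5-47 FREE]

Derivation:
Op 1: a = malloc(9) -> a = 0; heap: [0-8 ALLOC][9-47 FREE]
Op 2: a = realloc(a, 7) -> a = 0; heap: [0-6 ALLOC][7-47 FREE]
Op 3: b = malloc(10) -> b = 7; heap: [0-6 ALLOC][7-16 ALLOC][17-47 FREE]
Op 4: free(b) -> (freed b); heap: [0-6 ALLOC][7-47 FREE]
Op 5: a = realloc(a, 5) -> a = 0; heap: [0-4 ALLOC][5-47 FREE]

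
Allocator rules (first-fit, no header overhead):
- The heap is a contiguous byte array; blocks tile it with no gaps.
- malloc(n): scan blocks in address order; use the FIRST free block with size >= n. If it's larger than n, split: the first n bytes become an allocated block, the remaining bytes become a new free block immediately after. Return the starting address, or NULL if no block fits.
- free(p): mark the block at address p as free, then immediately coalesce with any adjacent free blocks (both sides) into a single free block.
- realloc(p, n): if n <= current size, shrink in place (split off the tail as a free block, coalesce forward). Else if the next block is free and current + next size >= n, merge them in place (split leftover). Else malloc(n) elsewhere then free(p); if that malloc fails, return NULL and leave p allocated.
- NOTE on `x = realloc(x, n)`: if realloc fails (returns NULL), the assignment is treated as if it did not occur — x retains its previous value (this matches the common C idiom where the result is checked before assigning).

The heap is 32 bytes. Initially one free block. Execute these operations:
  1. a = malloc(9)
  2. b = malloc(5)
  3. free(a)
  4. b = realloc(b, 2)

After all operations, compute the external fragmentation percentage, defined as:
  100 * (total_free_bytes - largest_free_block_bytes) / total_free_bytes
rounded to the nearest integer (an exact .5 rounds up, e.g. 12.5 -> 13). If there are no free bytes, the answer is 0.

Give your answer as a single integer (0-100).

Answer: 30

Derivation:
Op 1: a = malloc(9) -> a = 0; heap: [0-8 ALLOC][9-31 FREE]
Op 2: b = malloc(5) -> b = 9; heap: [0-8 ALLOC][9-13 ALLOC][14-31 FREE]
Op 3: free(a) -> (freed a); heap: [0-8 FREE][9-13 ALLOC][14-31 FREE]
Op 4: b = realloc(b, 2) -> b = 9; heap: [0-8 FREE][9-10 ALLOC][11-31 FREE]
Free blocks: [9 21] total_free=30 largest=21 -> 100*(30-21)/30 = 900/30 = 30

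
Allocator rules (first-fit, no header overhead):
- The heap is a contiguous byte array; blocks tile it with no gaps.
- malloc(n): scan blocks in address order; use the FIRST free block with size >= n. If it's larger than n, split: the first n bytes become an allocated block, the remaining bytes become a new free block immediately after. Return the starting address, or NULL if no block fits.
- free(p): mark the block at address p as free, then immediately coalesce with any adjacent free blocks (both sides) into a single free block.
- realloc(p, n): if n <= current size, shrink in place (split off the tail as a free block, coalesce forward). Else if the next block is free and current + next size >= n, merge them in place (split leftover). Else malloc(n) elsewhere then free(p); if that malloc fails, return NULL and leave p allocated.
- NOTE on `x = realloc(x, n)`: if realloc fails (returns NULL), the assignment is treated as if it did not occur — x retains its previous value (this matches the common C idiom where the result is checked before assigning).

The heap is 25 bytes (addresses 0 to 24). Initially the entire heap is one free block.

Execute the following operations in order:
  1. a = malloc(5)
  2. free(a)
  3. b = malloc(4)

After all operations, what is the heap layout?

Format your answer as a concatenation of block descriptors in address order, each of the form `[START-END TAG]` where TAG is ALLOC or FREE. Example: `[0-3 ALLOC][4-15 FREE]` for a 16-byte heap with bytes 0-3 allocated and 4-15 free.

Op 1: a = malloc(5) -> a = 0; heap: [0-4 ALLOC][5-24 FREE]
Op 2: free(a) -> (freed a); heap: [0-24 FREE]
Op 3: b = malloc(4) -> b = 0; heap: [0-3 ALLOC][4-24 FREE]

Answer: [0-3 ALLOC][4-24 FREE]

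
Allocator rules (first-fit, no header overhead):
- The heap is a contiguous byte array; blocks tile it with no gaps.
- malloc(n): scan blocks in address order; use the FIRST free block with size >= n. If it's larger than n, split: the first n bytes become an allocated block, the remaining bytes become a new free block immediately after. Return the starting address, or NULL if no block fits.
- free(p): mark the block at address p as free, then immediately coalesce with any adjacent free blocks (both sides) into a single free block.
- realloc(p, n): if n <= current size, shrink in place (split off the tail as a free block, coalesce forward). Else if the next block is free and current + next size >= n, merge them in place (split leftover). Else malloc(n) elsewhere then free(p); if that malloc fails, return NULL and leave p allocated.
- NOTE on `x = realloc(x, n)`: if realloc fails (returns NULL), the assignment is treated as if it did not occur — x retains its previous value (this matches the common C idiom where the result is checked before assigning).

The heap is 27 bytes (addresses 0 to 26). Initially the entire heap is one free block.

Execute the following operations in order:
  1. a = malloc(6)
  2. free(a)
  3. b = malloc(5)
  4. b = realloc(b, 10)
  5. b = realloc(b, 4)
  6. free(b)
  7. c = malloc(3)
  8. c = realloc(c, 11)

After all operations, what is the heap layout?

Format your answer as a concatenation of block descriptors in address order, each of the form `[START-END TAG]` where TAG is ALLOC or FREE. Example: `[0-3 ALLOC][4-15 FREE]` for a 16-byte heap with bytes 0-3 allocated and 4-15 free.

Op 1: a = malloc(6) -> a = 0; heap: [0-5 ALLOC][6-26 FREE]
Op 2: free(a) -> (freed a); heap: [0-26 FREE]
Op 3: b = malloc(5) -> b = 0; heap: [0-4 ALLOC][5-26 FREE]
Op 4: b = realloc(b, 10) -> b = 0; heap: [0-9 ALLOC][10-26 FREE]
Op 5: b = realloc(b, 4) -> b = 0; heap: [0-3 ALLOC][4-26 FREE]
Op 6: free(b) -> (freed b); heap: [0-26 FREE]
Op 7: c = malloc(3) -> c = 0; heap: [0-2 ALLOC][3-26 FREE]
Op 8: c = realloc(c, 11) -> c = 0; heap: [0-10 ALLOC][11-26 FREE]

Answer: [0-10 ALLOC][11-26 FREE]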